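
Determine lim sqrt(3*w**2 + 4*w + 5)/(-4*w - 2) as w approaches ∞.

For large |w|, √(3*w^2 + 4*w + 5) ≈ √3·|w| and the denominator ≈ -4w.
Since w → +∞, |w| = w, giving √3/(-4) = -√(3)/4.

-√(3)/4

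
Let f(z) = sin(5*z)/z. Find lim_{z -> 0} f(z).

5

Substitution gives 0/0.
Write it as (5)·sin(5z)/(5z); since sin(u)/u → 1, the limit is 5.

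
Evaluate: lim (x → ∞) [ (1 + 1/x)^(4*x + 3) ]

The base → 1 and the exponent → ∞: a 1^∞ form.
Take logarithms: (4x + 3)·ln(1 + 1/x). Since ln(1+u) ~ u for small u, this behaves like (4x)·(1/x) → 4.
So the limit is e^(4).

e^(4)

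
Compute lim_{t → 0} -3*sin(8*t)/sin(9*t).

Substitution gives 0/0.
Divide numerator and denominator by t: sin(8t)/t → 8 and sin(9t)/t → 9, so the limit is -3·8/9 = -8/3.

-8/3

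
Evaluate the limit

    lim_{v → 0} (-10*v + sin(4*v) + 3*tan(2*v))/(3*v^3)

Substitution gives 0/0; apply L'Hôpital's rule 3 times.
After differentiating numerator and denominator 3 times the quotient is (-64*cos(4*v) + 144*tan(2*v)^4 + 192*tan(2*v)^2 + 48)/(18); at v = 0 this is -8/9.

-8/9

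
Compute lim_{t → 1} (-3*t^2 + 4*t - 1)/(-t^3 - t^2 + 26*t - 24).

At t = 1 both the top and bottom vanish — a removable singularity. Factoring out (t - 1) from each leaves (1 - 3*t)/(-t^2 - 2*t + 24), which at t = 1 equals -2/21.

-2/21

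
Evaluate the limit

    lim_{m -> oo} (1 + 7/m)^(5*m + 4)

Let L be the limit and take ln: ln L = lim (5m + 4)·ln(1 + 7/m) = lim (5m + 4)·(7/m + O(1/m²)) = 35.
Hence L = e^(35).

e^(35)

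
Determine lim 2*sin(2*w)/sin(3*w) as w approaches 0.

4/3

Substitution gives 0/0.
Divide numerator and denominator by w: sin(2w)/w → 2 and sin(3w)/w → 3, so the limit is 2·2/3 = 4/3.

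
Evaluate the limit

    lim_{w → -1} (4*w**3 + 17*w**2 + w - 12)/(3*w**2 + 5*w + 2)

At w = -1 both the top and bottom vanish — a removable singularity. Factoring out (w + 1) from each leaves (4*w^2 + 13*w - 12)/(3*w + 2), which at w = -1 equals 21.

21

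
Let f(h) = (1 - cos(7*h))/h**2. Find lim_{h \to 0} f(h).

49/2

Substitution gives 0/0.
Use (1 − cos u)/u² → 1/2 with u = 7h: the limit is 7²/(2·1) = 49/2.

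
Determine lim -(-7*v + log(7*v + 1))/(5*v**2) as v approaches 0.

Direct substitution gives 0/0.
Apply L'Hôpital: lim (-7 + 7/(7*v + 1))/(-10*v), still 0/0.
After 2 applications of L'Hôpital's rule the quotient is (-49/(7*v + 1)^2)/(-10); substituting v = 0 gives 49/10.

49/10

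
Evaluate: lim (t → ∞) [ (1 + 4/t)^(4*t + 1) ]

e^(16)

Write it as [(1 + 4/t)^t]^(4) · (1 + 4/t)^(1). The bracketed term tends to e^(4) and the second factor to 1, so the limit is e^(16).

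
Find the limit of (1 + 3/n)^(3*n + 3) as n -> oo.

The base → 1 and the exponent → ∞: a 1^∞ form.
Take logarithms: (3n + 3)·ln(1 + 3/n). Since ln(1+u) ~ u for small u, this behaves like (3n)·(3/n) → 9.
So the limit is e^(9).

e^(9)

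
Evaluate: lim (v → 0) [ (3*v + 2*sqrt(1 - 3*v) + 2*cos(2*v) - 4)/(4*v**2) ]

Substitution gives 0/0; apply L'Hôpital's rule 2 times.
After differentiating numerator and denominator 2 times the quotient is (-8*cos(2*v) - 9/(2*(1 - 3*v)^(3/2)))/(8); at v = 0 this is -25/16.

-25/16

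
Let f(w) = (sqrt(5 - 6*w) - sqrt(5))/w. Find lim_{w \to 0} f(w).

-3*√(5)/5

A 0/0 form; rationalise with √(5 - 6w) + √5. This collapses the numerator to -6w, leaving -6/(√(5 - 6w) + √5) → -6/(2√5) = -3*√(5)/5.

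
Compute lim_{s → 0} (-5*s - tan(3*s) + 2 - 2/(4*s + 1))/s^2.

-32

Substitution gives 0/0; apply L'Hôpital's rule 2 times.
After differentiating numerator and denominator 2 times the quotient is (-18*tan(3*s)/cos(3*s)^2 - 64/(4*s + 1)^3)/(2); at s = 0 this is -32.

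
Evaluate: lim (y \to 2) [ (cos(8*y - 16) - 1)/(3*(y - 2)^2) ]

-32/3

Direct substitution gives 0/0.
Apply L'Hôpital: lim (-8*sin(8*y - 16))/(6*y - 12), still 0/0.
After 2 applications of L'Hôpital's rule the quotient is (-64*cos(8*y - 16))/(6); substituting y = 2 gives -32/3.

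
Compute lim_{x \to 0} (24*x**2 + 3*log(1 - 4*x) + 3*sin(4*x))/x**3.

-96

Substitution gives 0/0 (the numerator vanishes to order 3).
Expand each term to order x^3: the coefficient of x^3 in 3·ln(1 - 4x) is -64 and in 3·sin(4x) is -32.
Lower-order terms cancel with the polynomial part, so the numerator is (-96)·x^3 + o(x^3), and the limit is (-96)/(1) = -96.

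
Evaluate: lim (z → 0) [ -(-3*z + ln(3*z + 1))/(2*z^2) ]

Direct substitution gives 0/0.
Apply L'Hôpital: lim (-3 + 3/(3*z + 1))/(-4*z), still 0/0.
After 2 applications of L'Hôpital's rule the quotient is (-9/(3*z + 1)^2)/(-4); substituting z = 0 gives 9/4.

9/4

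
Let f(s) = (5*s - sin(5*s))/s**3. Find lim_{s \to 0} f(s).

125/6

Direct substitution gives 0/0.
Apply L'Hôpital: lim (5 - 5*cos(5*s))/(3*s^2), still 0/0.
Apply L'Hôpital: lim (25*sin(5*s))/(6*s), still 0/0.
After 3 applications of L'Hôpital's rule the quotient is (125*cos(5*s))/(6); substituting s = 0 gives 125/6.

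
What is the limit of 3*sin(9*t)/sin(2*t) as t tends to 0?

27/2

Substitution gives 0/0.
Divide numerator and denominator by t: sin(9t)/t → 9 and sin(2t)/t → 2, so the limit is 3·9/2 = 27/2.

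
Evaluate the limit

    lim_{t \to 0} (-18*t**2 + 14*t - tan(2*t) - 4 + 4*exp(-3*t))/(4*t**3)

Substitution gives 0/0; apply L'Hôpital's rule 3 times.
After differentiating numerator and denominator 3 times the quotient is (-32*tan(2*t)^2/cos(2*t)^2 - 16/cos(2*t)^4 - 108*e^(-3*t))/(24); at t = 0 this is -31/6.

-31/6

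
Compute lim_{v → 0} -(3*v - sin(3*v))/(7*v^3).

-9/14

Direct substitution gives 0/0.
Apply L'Hôpital: lim (3 - 3*cos(3*v))/(-21*v^2), still 0/0.
Apply L'Hôpital: lim (9*sin(3*v))/(-42*v), still 0/0.
After 3 applications of L'Hôpital's rule the quotient is (27*cos(3*v))/(-42); substituting v = 0 gives -9/14.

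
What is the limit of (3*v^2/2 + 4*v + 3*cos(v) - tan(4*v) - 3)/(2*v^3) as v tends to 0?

Substitution gives 0/0 (the numerator vanishes to order 3).
Expand each term to order v^3: the coefficient of v^3 in −tan(4v) is -64/3 and in 3·cos(v) is 0.
Lower-order terms cancel with the polynomial part, so the numerator is (-64/3)·v^3 + o(v^3), and the limit is (-64/3)/(2) = -32/3.

-32/3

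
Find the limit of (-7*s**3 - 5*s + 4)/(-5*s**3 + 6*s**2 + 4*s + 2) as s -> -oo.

Numerator and denominator both have degree 3.
Dividing every term by s^3, all lower-order terms vanish and the limit is the ratio of leading coefficients, -7/(-5) = 7/5.

7/5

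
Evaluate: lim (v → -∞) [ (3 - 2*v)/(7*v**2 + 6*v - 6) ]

0

The denominator has degree 2 and the numerator degree 1. Dividing numerator and denominator by v^2 sends every term to 0 except the leading denominator term, so the limit is 0.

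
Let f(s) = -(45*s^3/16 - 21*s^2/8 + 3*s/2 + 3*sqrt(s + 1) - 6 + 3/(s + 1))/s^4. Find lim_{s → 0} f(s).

-369/128

Substitution gives 0/0; apply L'Hôpital's rule 4 times.
After differentiating numerator and denominator 4 times the quotient is (72/(s + 1)^5 - 45/(16*(s + 1)^(7/2)))/(-24); at s = 0 this is -369/128.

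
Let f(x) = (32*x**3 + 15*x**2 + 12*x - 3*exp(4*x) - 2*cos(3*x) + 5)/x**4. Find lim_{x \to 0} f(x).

-155/4

Substitution gives 0/0; apply L'Hôpital's rule 4 times.
After differentiating numerator and denominator 4 times the quotient is (-768*e^(4*x) - 162*cos(3*x))/(24); at x = 0 this is -155/4.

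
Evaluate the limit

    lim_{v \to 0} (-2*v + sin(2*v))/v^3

Direct substitution gives 0/0.
Apply L'Hôpital: lim (2*cos(2*v) - 2)/(3*v^2), still 0/0.
Apply L'Hôpital: lim (-4*sin(2*v))/(6*v), still 0/0.
After 3 applications of L'Hôpital's rule the quotient is (-8*cos(2*v))/(6); substituting v = 0 gives -4/3.

-4/3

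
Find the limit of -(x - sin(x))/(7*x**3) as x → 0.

-1/42

Direct substitution gives 0/0.
Apply L'Hôpital: lim (1 - cos(x))/(-21*x^2), still 0/0.
Apply L'Hôpital: lim (sin(x))/(-42*x), still 0/0.
After 3 applications of L'Hôpital's rule the quotient is (cos(x))/(-42); substituting x = 0 gives -1/42.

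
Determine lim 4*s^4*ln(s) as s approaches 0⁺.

0

This is a 0·(−∞) form. Rewrite as 4·ln(s) / s^(−4) and apply L'Hôpital:
the derivative quotient is 4·(1/s) / (−4·s^(−5)) = (-4/4)·s^4 → 0.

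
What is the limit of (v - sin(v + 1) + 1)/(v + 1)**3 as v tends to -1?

1/6

Direct substitution gives 0/0.
Apply L'Hôpital: lim (1 - cos(v + 1))/(3*(v + 1)^2), still 0/0.
Apply L'Hôpital: lim (sin(v + 1))/(6*v + 6), still 0/0.
After 3 applications of L'Hôpital's rule the quotient is (cos(v + 1))/(6); substituting v = -1 gives 1/6.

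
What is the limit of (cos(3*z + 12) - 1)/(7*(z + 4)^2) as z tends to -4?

Direct substitution gives 0/0.
Apply L'Hôpital: lim (-3*sin(3*z + 12))/(14*z + 56), still 0/0.
After 2 applications of L'Hôpital's rule the quotient is (-9*cos(3*z + 12))/(14); substituting z = -4 gives -9/14.

-9/14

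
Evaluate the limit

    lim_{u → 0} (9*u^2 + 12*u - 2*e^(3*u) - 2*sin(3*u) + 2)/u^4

-27/4

Substitution gives 0/0; apply L'Hôpital's rule 4 times.
After differentiating numerator and denominator 4 times the quotient is (-162*e^(3*u) - 162*sin(3*u))/(24); at u = 0 this is -27/4.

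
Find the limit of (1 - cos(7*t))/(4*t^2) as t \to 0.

49/8

Substitution gives 0/0.
Use (1 − cos u)/u² → 1/2 with u = 7t: the limit is 7²/(2·4) = 49/8.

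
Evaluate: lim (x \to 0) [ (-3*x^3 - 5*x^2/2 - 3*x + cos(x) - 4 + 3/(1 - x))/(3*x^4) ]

73/72

Substitution gives 0/0; apply L'Hôpital's rule 4 times.
After differentiating numerator and denominator 4 times the quotient is (cos(x) - 72/(x - 1)^5)/(72); at x = 0 this is 73/72.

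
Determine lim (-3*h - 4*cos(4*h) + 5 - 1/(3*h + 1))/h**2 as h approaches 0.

Substitution gives 0/0; apply L'Hôpital's rule 2 times.
After differentiating numerator and denominator 2 times the quotient is (64*cos(4*h) - 18/(3*h + 1)^3)/(2); at h = 0 this is 23.

23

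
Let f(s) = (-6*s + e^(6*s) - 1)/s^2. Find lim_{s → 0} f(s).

Direct substitution gives 0/0.
Apply L'Hôpital: lim (6*e^(6*s) - 6)/(2*s), still 0/0.
After 2 applications of L'Hôpital's rule the quotient is (36*e^(6*s))/(2); substituting s = 0 gives 18.

18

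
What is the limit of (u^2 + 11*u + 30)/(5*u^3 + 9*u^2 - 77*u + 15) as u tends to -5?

1/208

At u = -5 both the top and bottom vanish — a removable singularity. Factoring out (u + 5) from each leaves (u + 6)/(5*u^2 - 16*u + 3), which at u = -5 equals 1/208.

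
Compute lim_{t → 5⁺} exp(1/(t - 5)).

∞

As t → 5⁺, 1/(t - 5) → +∞, so e^(1/(t - 5)) → ∞.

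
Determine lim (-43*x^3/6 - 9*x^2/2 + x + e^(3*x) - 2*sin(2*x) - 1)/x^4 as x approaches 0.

27/8

Substitution gives 0/0; apply L'Hôpital's rule 4 times.
After differentiating numerator and denominator 4 times the quotient is (81*e^(3*x) - 32*sin(2*x))/(24); at x = 0 this is 27/8.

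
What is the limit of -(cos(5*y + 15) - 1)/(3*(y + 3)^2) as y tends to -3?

25/6

Direct substitution gives 0/0.
Apply L'Hôpital: lim (-5*sin(5*y + 15))/(-6*y - 18), still 0/0.
After 2 applications of L'Hôpital's rule the quotient is (-25*cos(5*y + 15))/(-6); substituting y = -3 gives 25/6.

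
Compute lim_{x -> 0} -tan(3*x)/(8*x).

Substitution gives 0/0.
Since tan(u)/u → 1 as u → 0, tan(3x)/(3x) → 1 and the limit is 3/(-8) = -3/8.

-3/8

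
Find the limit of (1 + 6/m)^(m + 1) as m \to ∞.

Write it as [(1 + 6/m)^m]^(1) · (1 + 6/m)^(1). The bracketed term tends to e^(6) and the second factor to 1, so the limit is e^(6).

e^(6)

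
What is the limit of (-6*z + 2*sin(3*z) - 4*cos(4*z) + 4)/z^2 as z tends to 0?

32

Substitution gives 0/0 (the numerator vanishes to order 2).
Expand each term to order z^2: the coefficient of z^2 in -4·cos(4z) is 32 and in 2·sin(3z) is 0.
Lower-order terms cancel with the polynomial part, so the numerator is (32)·z^2 + o(z^2), and the limit is (32)/(1) = 32.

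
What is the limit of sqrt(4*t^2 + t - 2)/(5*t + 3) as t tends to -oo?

For large |t|, √(4*t^2 + t - 2) ≈ √4·|t| and the denominator ≈ 5t.
Since t → −∞, |t| = −t, giving −√4/(5) = -2/5.

-2/5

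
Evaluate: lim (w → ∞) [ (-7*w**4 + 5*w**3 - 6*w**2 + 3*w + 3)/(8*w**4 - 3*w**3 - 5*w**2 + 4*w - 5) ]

Numerator and denominator both have degree 4.
Dividing every term by w^4, all lower-order terms vanish and the limit is the ratio of leading coefficients, -7/(8) = -7/8.

-7/8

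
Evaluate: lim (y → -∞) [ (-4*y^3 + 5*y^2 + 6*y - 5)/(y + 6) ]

-∞

The numerator has higher degree (3 > 1); the quotient behaves like (-4/(1))·y^2 for large |y|.
As y → −∞ this diverges to -∞.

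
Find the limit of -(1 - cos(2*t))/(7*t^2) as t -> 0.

-2/7

Substitution gives 0/0.
Use (1 − cos u)/u² → 1/2 with u = 2t: the limit is 2²/(2·(-7)) = -2/7.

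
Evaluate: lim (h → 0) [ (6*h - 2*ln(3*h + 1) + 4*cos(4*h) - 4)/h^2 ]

-23

Substitution gives 0/0; apply L'Hôpital's rule 2 times.
After differentiating numerator and denominator 2 times the quotient is (-64*cos(4*h) + 18/(3*h + 1)^2)/(2); at h = 0 this is -23.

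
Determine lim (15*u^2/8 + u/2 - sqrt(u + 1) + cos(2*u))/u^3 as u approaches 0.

Substitution gives 0/0 (the numerator vanishes to order 3).
Expand each term to order u^3: the coefficient of u^3 in cos(2u) is 0 and in −√(1 + u) is -1/16.
Lower-order terms cancel with the polynomial part, so the numerator is (-1/16)·u^3 + o(u^3), and the limit is (-1/16)/(1) = -1/16.

-1/16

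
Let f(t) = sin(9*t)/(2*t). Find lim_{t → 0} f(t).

9/2

Substitution gives 0/0.
Write it as (9/2)·sin(9t)/(9t); since sin(u)/u → 1, the limit is 9/2.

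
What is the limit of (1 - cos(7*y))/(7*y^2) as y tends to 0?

7/2

Substitution gives 0/0.
Use (1 − cos u)/u² → 1/2 with u = 7y: the limit is 7²/(2·7) = 7/2.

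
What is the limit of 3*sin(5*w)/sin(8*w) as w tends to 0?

15/8

Substitution gives 0/0.
Divide numerator and denominator by w: sin(5w)/w → 5 and sin(8w)/w → 8, so the limit is 3·5/8 = 15/8.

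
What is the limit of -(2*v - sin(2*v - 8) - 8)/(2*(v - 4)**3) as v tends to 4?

-2/3

Direct substitution gives 0/0.
Apply L'Hôpital: lim (2 - 2*cos(2*v - 8))/(-6*(v - 4)^2), still 0/0.
Apply L'Hôpital: lim (4*sin(2*v - 8))/(48 - 12*v), still 0/0.
After 3 applications of L'Hôpital's rule the quotient is (8*cos(2*v - 8))/(-12); substituting v = 4 gives -2/3.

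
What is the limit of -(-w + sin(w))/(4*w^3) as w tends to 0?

1/24

Direct substitution gives 0/0.
Apply L'Hôpital: lim (cos(w) - 1)/(-12*w^2), still 0/0.
Apply L'Hôpital: lim (-sin(w))/(-24*w), still 0/0.
After 3 applications of L'Hôpital's rule the quotient is (-cos(w))/(-24); substituting w = 0 gives 1/24.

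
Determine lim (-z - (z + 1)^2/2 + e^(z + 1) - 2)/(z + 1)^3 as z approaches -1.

Direct substitution gives 0/0.
Apply L'Hôpital: lim (-z + e^(z + 1) - 2)/(3*(z + 1)^2), still 0/0.
Apply L'Hôpital: lim (e^(z + 1) - 1)/(6*z + 6), still 0/0.
After 3 applications of L'Hôpital's rule the quotient is (e^(z + 1))/(6); substituting z = -1 gives 1/6.

1/6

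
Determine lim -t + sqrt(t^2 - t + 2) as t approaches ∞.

An ∞ − ∞ form. Rationalising with the conjugate, the difference becomes (-t + 2) / (√(t^2 - t + 2) + t).
For large t the denominator behaves like 2·t, so the quotient tends to -1/2 = -1/2.

-1/2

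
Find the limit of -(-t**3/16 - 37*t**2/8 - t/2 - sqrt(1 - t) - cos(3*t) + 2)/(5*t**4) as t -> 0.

Substitution gives 0/0 (the numerator vanishes to order 4).
Expand each term to order t^4: the coefficient of t^4 in −cos(3t) is -27/8 and in −√(1 - t) is 5/128.
Lower-order terms cancel with the polynomial part, so the numerator is (-427/128)·t^4 + o(t^4), and the limit is (-427/128)/(-5) = 427/640.

427/640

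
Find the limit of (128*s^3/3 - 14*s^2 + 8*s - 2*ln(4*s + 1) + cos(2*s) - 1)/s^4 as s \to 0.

386/3

Substitution gives 0/0 (the numerator vanishes to order 4).
Expand each term to order s^4: the coefficient of s^4 in -2·ln(1 + 4s) is 128 and in cos(2s) is 2/3.
Lower-order terms cancel with the polynomial part, so the numerator is (386/3)·s^4 + o(s^4), and the limit is (386/3)/(1) = 386/3.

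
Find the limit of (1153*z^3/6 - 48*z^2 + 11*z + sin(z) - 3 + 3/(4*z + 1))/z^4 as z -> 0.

768

Substitution gives 0/0; apply L'Hôpital's rule 4 times.
After differentiating numerator and denominator 4 times the quotient is (sin(z) + 18432/(4*z + 1)^5)/(24); at z = 0 this is 768.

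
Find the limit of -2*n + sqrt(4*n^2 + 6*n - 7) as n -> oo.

This has the form ∞ − ∞. Multiply and divide by the conjugate √(4*n^2 + 6*n - 7) + 2n.
That gives (6n - 7) / (√(4*n^2 + 6*n - 7) + 2n).
Divide numerator and denominator by n: the limit is 6/(2·2) = 3/2.

3/2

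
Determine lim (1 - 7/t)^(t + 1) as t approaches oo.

e^(-7)

Let L be the limit and take ln: ln L = lim (t + 1)·ln(1 - 7/t) = lim (t + 1)·(-7/t + O(1/t²)) = -7.
Hence L = e^(-7).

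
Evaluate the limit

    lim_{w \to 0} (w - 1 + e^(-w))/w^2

1/2

Direct substitution gives 0/0.
Apply L'Hôpital: lim (1 - e^(-w))/(2*w), still 0/0.
After 2 applications of L'Hôpital's rule the quotient is (e^(-w))/(2); substituting w = 0 gives 1/2.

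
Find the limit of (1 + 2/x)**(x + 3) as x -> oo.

The base → 1 and the exponent → ∞: a 1^∞ form.
Take logarithms: (x + 3)·ln(1 + 2/x). Since ln(1+u) ~ u for small u, this behaves like (x)·(2/x) → 2.
So the limit is e^(2).

e^(2)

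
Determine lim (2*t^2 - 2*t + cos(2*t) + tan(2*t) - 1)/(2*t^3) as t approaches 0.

4/3

Substitution gives 0/0 (the numerator vanishes to order 3).
Expand each term to order t^3: the coefficient of t^3 in tan(2t) is 8/3 and in cos(2t) is 0.
Lower-order terms cancel with the polynomial part, so the numerator is (8/3)·t^3 + o(t^3), and the limit is (8/3)/(2) = 4/3.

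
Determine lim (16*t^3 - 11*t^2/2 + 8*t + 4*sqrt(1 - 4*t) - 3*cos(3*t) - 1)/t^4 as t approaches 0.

-401/8

Substitution gives 0/0 (the numerator vanishes to order 4).
Expand each term to order t^4: the coefficient of t^4 in -3·cos(3t) is -81/8 and in 4·√(1 - 4t) is -40.
Lower-order terms cancel with the polynomial part, so the numerator is (-401/8)·t^4 + o(t^4), and the limit is (-401/8)/(1) = -401/8.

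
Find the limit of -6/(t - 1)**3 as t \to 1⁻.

∞

As t → 1⁻, (t - 1) → 0⁻, so (t - 1)^3 → 0⁻ and -6/(t - 1)^3 → ∞.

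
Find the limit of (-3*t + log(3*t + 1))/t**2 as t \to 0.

-9/2

Direct substitution gives 0/0.
Apply L'Hôpital: lim (-3 + 3/(3*t + 1))/(2*t), still 0/0.
After 2 applications of L'Hôpital's rule the quotient is (-9/(3*t + 1)^2)/(2); substituting t = 0 gives -9/2.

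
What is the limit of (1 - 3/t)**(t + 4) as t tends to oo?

Write it as [(1 - 3/t)^t]^(1) · (1 - 3/t)^(4). The bracketed term tends to e^(-3) and the second factor to 1, so the limit is e^(-3).

e^(-3)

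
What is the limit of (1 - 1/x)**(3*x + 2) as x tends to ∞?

e^(-3)

Write it as [(1 - 1/x)^x]^(3) · (1 - 1/x)^(2). The bracketed term tends to e^(-1) and the second factor to 1, so the limit is e^(-3).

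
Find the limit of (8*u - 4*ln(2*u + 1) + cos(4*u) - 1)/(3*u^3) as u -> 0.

Substitution gives 0/0; apply L'Hôpital's rule 3 times.
After differentiating numerator and denominator 3 times the quotient is (64*sin(4*u) - 64/(2*u + 1)^3)/(18); at u = 0 this is -32/9.

-32/9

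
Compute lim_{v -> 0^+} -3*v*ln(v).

0

This is a 0·(−∞) form. Rewrite as -3·ln(v) / v^(−1) and apply L'Hôpital:
the derivative quotient is -3·(1/v) / (−1·v^(−2)) = (3/1)·v^1 → 0.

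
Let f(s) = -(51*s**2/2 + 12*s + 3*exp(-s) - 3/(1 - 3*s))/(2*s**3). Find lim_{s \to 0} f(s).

Substitution gives 0/0; apply L'Hôpital's rule 3 times.
After differentiating numerator and denominator 3 times the quotient is (-3*e^(-s) - 486/(3*s - 1)^4)/(-12); at s = 0 this is 163/4.

163/4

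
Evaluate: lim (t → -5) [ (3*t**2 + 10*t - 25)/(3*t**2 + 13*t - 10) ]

Since t = -5 makes numerator and denominator zero, (t + 5) divides both.
Cancelling it gives (3*t - 5)/(3*t - 2); now plug in t = -5 to get 20/17.

20/17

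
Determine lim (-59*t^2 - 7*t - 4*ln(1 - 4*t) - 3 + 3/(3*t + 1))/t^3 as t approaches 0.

Substitution gives 0/0; apply L'Hôpital's rule 3 times.
After differentiating numerator and denominator 3 times the quotient is (-512/(4*t - 1)^3 - 486/(3*t + 1)^4)/(6); at t = 0 this is 13/3.

13/3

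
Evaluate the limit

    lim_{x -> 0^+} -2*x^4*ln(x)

0

This is a 0·(−∞) form. Rewrite as -2·ln(x) / x^(−4) and apply L'Hôpital:
the derivative quotient is -2·(1/x) / (−4·x^(−5)) = (2/4)·x^4 → 0.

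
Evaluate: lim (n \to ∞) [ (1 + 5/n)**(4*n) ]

e^(20)

The base → 1 and the exponent → ∞: a 1^∞ form.
Take logarithms: (4n)·ln(1 + 5/n). Since ln(1+u) ~ u for small u, this behaves like (4n)·(5/n) → 20.
So the limit is e^(20).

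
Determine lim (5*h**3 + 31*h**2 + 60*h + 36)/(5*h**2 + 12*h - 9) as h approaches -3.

Direct substitution gives 0/0, so factor. Both numerator and denominator have (h + 3) as a factor.
After cancelling, the expression reduces to (5*h^2 + 16*h + 12)/(5*h - 3).
Substituting h = -3 gives -1/2.

-1/2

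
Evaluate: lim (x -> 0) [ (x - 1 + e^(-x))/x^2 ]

Direct substitution gives 0/0.
Apply L'Hôpital: lim (1 - e^(-x))/(2*x), still 0/0.
After 2 applications of L'Hôpital's rule the quotient is (e^(-x))/(2); substituting x = 0 gives 1/2.

1/2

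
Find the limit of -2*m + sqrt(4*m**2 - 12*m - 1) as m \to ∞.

-3

This has the form ∞ − ∞. Multiply and divide by the conjugate √(4*m^2 - 12*m - 1) + 2m.
That gives (-12m - 1) / (√(4*m^2 - 12*m - 1) + 2m).
Divide numerator and denominator by m: the limit is -12/(2·2) = -3.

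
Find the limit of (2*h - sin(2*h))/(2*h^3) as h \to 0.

2/3

Direct substitution gives 0/0.
Apply L'Hôpital: lim (2 - 2*cos(2*h))/(6*h^2), still 0/0.
Apply L'Hôpital: lim (4*sin(2*h))/(12*h), still 0/0.
After 3 applications of L'Hôpital's rule the quotient is (8*cos(2*h))/(12); substituting h = 0 gives 2/3.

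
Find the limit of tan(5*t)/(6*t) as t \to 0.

Substitution gives 0/0.
Since tan(u)/u → 1 as u → 0, tan(5t)/(5t) → 1 and the limit is 5/6.

5/6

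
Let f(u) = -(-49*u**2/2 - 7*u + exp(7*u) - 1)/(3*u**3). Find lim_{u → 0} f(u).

Direct substitution gives 0/0.
Apply L'Hôpital: lim (-49*u + 7*e^(7*u) - 7)/(-9*u^2), still 0/0.
Apply L'Hôpital: lim (49*e^(7*u) - 49)/(-18*u), still 0/0.
After 3 applications of L'Hôpital's rule the quotient is (343*e^(7*u))/(-18); substituting u = 0 gives -343/18.

-343/18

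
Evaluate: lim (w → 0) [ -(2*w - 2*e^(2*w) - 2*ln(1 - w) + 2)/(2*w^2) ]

Substitution gives 0/0 (the numerator vanishes to order 2).
Expand each term to order w^2: the coefficient of w^2 in -2·ln(1 - w) is 1 and in -2·e^(2w) is -4.
Lower-order terms cancel with the polynomial part, so the numerator is (-3)·w^2 + o(w^2), and the limit is (-3)/(-2) = 3/2.

3/2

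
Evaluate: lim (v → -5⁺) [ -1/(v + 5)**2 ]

-∞

As v → -5⁺, (v + 5) → 0⁺, so (v + 5)^2 → 0⁺ and -1/(v + 5)^2 → -∞.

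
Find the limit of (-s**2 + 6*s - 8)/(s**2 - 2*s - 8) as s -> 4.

At s = 4 both the top and bottom vanish — a removable singularity. Factoring out (s - 4) from each leaves (2 - s)/(s + 2), which at s = 4 equals -1/3.

-1/3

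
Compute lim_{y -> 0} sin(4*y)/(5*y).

Substitution gives 0/0.
Write it as (4/5)·sin(4y)/(4y); since sin(u)/u → 1, the limit is 4/5.

4/5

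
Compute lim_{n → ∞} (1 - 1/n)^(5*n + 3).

The base → 1 and the exponent → ∞: a 1^∞ form.
Take logarithms: (5n + 3)·ln(1 - 1/n). Since ln(1+u) ~ u for small u, this behaves like (5n)·(-1/n) → -5.
So the limit is e^(-5).

e^(-5)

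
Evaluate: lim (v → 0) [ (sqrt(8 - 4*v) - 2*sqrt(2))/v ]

-√(2)/2

Substitution gives 0/0. Multiply numerator and denominator by the conjugate √(8 - 4v) + √8.
The numerator becomes (8 - 4v) − 8 = -4v, so the expression simplifies to -4/(√(8 - 4v) + √8).
Letting v → 0 gives -4/(2√8) = -√(2)/2.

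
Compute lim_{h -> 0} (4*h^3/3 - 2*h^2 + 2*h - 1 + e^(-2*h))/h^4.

Direct substitution gives 0/0.
Apply L'Hôpital: lim (4*h^2 - 4*h + 2 - 2*e^(-2*h))/(4*h^3), still 0/0.
Apply L'Hôpital: lim (8*h - 4 + 4*e^(-2*h))/(12*h^2), still 0/0.
Apply L'Hôpital: lim (8 - 8*e^(-2*h))/(24*h), still 0/0.
After 4 applications of L'Hôpital's rule the quotient is (16*e^(-2*h))/(24); substituting h = 0 gives 2/3.

2/3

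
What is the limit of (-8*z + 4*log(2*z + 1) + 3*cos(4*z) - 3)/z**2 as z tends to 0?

-32

Substitution gives 0/0; apply L'Hôpital's rule 2 times.
After differentiating numerator and denominator 2 times the quotient is (-48*cos(4*z) - 16/(2*z + 1)^2)/(2); at z = 0 this is -32.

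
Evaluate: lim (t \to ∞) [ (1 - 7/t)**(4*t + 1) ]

e^(-28)

Let L be the limit and take ln: ln L = lim (4t + 1)·ln(1 - 7/t) = lim (4t + 1)·(-7/t + O(1/t²)) = -28.
Hence L = e^(-28).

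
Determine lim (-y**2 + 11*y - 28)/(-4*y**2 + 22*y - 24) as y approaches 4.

-3/10

Direct substitution gives 0/0, so factor. Both numerator and denominator have (y - 4) as a factor.
After cancelling, the expression reduces to (7 - y)/(6 - 4*y).
Substituting y = 4 gives -3/10.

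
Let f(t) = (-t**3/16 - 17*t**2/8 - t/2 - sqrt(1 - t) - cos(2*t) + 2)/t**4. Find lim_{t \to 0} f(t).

Substitution gives 0/0; apply L'Hôpital's rule 4 times.
After differentiating numerator and denominator 4 times the quotient is (-16*cos(2*t) + 15/(16*(1 - t)^(7/2)))/(24); at t = 0 this is -241/384.

-241/384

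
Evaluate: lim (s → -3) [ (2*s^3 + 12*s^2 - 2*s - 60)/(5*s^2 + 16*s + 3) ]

10/7

Direct substitution gives 0/0, so factor. Both numerator and denominator have (s + 3) as a factor.
After cancelling, the expression reduces to (2*s^2 + 6*s - 20)/(5*s + 1).
Substituting s = -3 gives 10/7.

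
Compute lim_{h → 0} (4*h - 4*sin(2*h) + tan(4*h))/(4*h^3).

Substitution gives 0/0; apply L'Hôpital's rule 3 times.
After differentiating numerator and denominator 3 times the quotient is (32*cos(2*h) + 384*tan(4*h)^4 + 512*tan(4*h)^2 + 128)/(24); at h = 0 this is 20/3.

20/3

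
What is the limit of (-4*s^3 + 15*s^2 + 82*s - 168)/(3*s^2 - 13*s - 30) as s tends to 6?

-170/23

Direct substitution gives 0/0, so factor. Both numerator and denominator have (s - 6) as a factor.
After cancelling, the expression reduces to (-4*s^2 - 9*s + 28)/(3*s + 5).
Substituting s = 6 gives -170/23.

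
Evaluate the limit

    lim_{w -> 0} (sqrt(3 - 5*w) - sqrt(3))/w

Substitution gives 0/0. Multiply numerator and denominator by the conjugate √(3 - 5w) + √3.
The numerator becomes (3 - 5w) − 3 = -5w, so the expression simplifies to -5/(√(3 - 5w) + √3).
Letting w → 0 gives -5/(2√3) = -5*√(3)/6.

-5*√(3)/6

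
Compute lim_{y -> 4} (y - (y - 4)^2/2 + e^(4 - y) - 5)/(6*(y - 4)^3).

Direct substitution gives 0/0.
Apply L'Hôpital: lim (-y - e^(4 - y) + 5)/(18*(y - 4)^2), still 0/0.
Apply L'Hôpital: lim (e^(4 - y) - 1)/(36*y - 144), still 0/0.
After 3 applications of L'Hôpital's rule the quotient is (-e^(4 - y))/(36); substituting y = 4 gives -1/36.

-1/36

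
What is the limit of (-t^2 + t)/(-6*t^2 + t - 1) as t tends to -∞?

Numerator and denominator both have degree 2.
Dividing every term by t^2, all lower-order terms vanish and the limit is the ratio of leading coefficients, -1/(-6) = 1/6.

1/6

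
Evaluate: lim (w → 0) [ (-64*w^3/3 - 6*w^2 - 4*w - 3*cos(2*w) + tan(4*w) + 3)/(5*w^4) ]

-2/5

Substitution gives 0/0 (the numerator vanishes to order 4).
Expand each term to order w^4: the coefficient of w^4 in tan(4w) is 0 and in -3·cos(2w) is -2.
Lower-order terms cancel with the polynomial part, so the numerator is (-2)·w^4 + o(w^4), and the limit is (-2)/(5) = -2/5.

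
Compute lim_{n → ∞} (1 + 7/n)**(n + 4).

Write it as [(1 + 7/n)^n]^(1) · (1 + 7/n)^(4). The bracketed term tends to e^(7) and the second factor to 1, so the limit is e^(7).

e^(7)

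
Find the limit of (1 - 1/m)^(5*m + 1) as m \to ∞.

The base → 1 and the exponent → ∞: a 1^∞ form.
Take logarithms: (5m + 1)·ln(1 - 1/m). Since ln(1+u) ~ u for small u, this behaves like (5m)·(-1/m) → -5.
So the limit is e^(-5).

e^(-5)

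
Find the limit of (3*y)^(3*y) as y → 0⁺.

1

Base → 0⁺ and exponent → 0⁺: a 0^0 form.
Take logs: 3y·ln(3y). This is 0·(−∞); rewriting as ln(3y)/(1/(3y)) and applying L'Hôpital gives 0.
Hence the limit is e^0 = 1.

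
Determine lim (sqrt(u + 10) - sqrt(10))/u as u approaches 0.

A 0/0 form; rationalise with √(10 + u) + √10. This collapses the numerator to u, leaving 1/(√(10 + u) + √10) → 1/(2√10) = √(10)/20.

√(10)/20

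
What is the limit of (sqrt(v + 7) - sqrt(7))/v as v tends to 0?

A 0/0 form; rationalise with √(7 + v) + √7. This collapses the numerator to v, leaving 1/(√(7 + v) + √7) → 1/(2√7) = √(7)/14.

√(7)/14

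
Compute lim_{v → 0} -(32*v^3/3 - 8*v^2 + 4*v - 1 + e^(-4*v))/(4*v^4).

Direct substitution gives 0/0.
Apply L'Hôpital: lim (32*v^2 - 16*v + 4 - 4*e^(-4*v))/(-16*v^3), still 0/0.
Apply L'Hôpital: lim (64*v - 16 + 16*e^(-4*v))/(-48*v^2), still 0/0.
Apply L'Hôpital: lim (64 - 64*e^(-4*v))/(-96*v), still 0/0.
After 4 applications of L'Hôpital's rule the quotient is (256*e^(-4*v))/(-96); substituting v = 0 gives -8/3.

-8/3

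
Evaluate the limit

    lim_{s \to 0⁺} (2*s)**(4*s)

Base → 0⁺ and exponent → 0⁺: a 0^0 form.
Take logs: 4s·ln(2s). This is 0·(−∞); rewriting as ln(2s)/(1/(4s)) and applying L'Hôpital gives 0.
Hence the limit is e^0 = 1.

1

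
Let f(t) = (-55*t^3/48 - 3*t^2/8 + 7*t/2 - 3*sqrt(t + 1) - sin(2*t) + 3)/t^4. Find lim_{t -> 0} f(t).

15/128

Substitution gives 0/0 (the numerator vanishes to order 4).
Expand each term to order t^4: the coefficient of t^4 in −sin(2t) is 0 and in -3·√(1 + t) is 15/128.
Lower-order terms cancel with the polynomial part, so the numerator is (15/128)·t^4 + o(t^4), and the limit is (15/128)/(1) = 15/128.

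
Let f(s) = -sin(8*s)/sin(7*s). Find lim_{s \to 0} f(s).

-8/7

Substitution gives 0/0.
Divide numerator and denominator by s: sin(8s)/s → 8 and sin(7s)/s → 7, so the limit is -1·8/7 = -8/7.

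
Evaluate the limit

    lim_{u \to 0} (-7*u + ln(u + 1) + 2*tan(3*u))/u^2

Substitution gives 0/0; apply L'Hôpital's rule 2 times.
After differentiating numerator and denominator 2 times the quotient is (36*tan(3*u)/cos(3*u)^2 - 1/(u + 1)^2)/(2); at u = 0 this is -1/2.

-1/2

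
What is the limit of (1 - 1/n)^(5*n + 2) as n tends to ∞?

Write it as [(1 - 1/n)^n]^(5) · (1 - 1/n)^(2). The bracketed term tends to e^(-1) and the second factor to 1, so the limit is e^(-5).

e^(-5)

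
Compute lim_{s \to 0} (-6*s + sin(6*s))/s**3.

-36

Direct substitution gives 0/0.
Apply L'Hôpital: lim (6*cos(6*s) - 6)/(3*s^2), still 0/0.
Apply L'Hôpital: lim (-36*sin(6*s))/(6*s), still 0/0.
After 3 applications of L'Hôpital's rule the quotient is (-216*cos(6*s))/(6); substituting s = 0 gives -36.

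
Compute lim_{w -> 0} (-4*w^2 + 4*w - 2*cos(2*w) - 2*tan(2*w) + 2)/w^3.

-16/3

Substitution gives 0/0 (the numerator vanishes to order 3).
Expand each term to order w^3: the coefficient of w^3 in -2·tan(2w) is -16/3 and in -2·cos(2w) is 0.
Lower-order terms cancel with the polynomial part, so the numerator is (-16/3)·w^3 + o(w^3), and the limit is (-16/3)/(1) = -16/3.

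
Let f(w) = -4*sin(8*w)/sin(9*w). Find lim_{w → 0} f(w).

-32/9

Substitution gives 0/0.
Divide numerator and denominator by w: sin(8w)/w → 8 and sin(9w)/w → 9, so the limit is -4·8/9 = -32/9.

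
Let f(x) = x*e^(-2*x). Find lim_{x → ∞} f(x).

0

Write as x^1/e^{2x}, an ∞/∞ form.
Exponential growth dominates any polynomial, so repeated L'Hôpital (or the standard result) gives 0.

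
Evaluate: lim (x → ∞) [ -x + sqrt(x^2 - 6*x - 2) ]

An ∞ − ∞ form. Rationalising with the conjugate, the difference becomes (-6x - 2) / (√(x^2 - 6*x - 2) + x).
For large x the denominator behaves like 2·x, so the quotient tends to -6/2 = -3.

-3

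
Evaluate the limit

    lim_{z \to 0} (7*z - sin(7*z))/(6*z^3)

343/36

Direct substitution gives 0/0.
Apply L'Hôpital: lim (7 - 7*cos(7*z))/(18*z^2), still 0/0.
Apply L'Hôpital: lim (49*sin(7*z))/(36*z), still 0/0.
After 3 applications of L'Hôpital's rule the quotient is (343*cos(7*z))/(36); substituting z = 0 gives 343/36.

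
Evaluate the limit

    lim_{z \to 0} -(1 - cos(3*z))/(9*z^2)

-1/2

Substitution gives 0/0.
Use (1 − cos u)/u² → 1/2 with u = 3z: the limit is 3²/(2·(-9)) = -1/2.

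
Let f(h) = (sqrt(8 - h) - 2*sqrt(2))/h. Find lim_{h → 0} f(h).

-√(2)/8

Substitution gives 0/0. Multiply numerator and denominator by the conjugate √(8 - h) + √8.
The numerator becomes (8 - h) − 8 = -h, so the expression simplifies to -1/(√(8 - h) + √8).
Letting h → 0 gives -1/(2√8) = -√(2)/8.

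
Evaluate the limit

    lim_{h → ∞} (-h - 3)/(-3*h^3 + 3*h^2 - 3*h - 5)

0

The denominator has degree 3 and the numerator degree 1. Dividing numerator and denominator by h^3 sends every term to 0 except the leading denominator term, so the limit is 0.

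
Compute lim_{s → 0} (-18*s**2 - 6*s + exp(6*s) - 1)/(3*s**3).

Direct substitution gives 0/0.
Apply L'Hôpital: lim (-36*s + 6*e^(6*s) - 6)/(9*s^2), still 0/0.
Apply L'Hôpital: lim (36*e^(6*s) - 36)/(18*s), still 0/0.
After 3 applications of L'Hôpital's rule the quotient is (216*e^(6*s))/(18); substituting s = 0 gives 12.

12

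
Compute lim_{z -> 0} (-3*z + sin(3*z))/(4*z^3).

-9/8

Direct substitution gives 0/0.
Apply L'Hôpital: lim (3*cos(3*z) - 3)/(12*z^2), still 0/0.
Apply L'Hôpital: lim (-9*sin(3*z))/(24*z), still 0/0.
After 3 applications of L'Hôpital's rule the quotient is (-27*cos(3*z))/(24); substituting z = 0 gives -9/8.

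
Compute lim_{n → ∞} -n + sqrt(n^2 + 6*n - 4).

This has the form ∞ − ∞. Multiply and divide by the conjugate √(n^2 + 6*n - 4) + n.
That gives (6n - 4) / (√(n^2 + 6*n - 4) + n).
Divide numerator and denominator by n: the limit is 6/(2·1) = 3.

3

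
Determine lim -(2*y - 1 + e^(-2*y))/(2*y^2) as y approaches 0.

-1

Direct substitution gives 0/0.
Apply L'Hôpital: lim (2 - 2*e^(-2*y))/(-4*y), still 0/0.
After 2 applications of L'Hôpital's rule the quotient is (4*e^(-2*y))/(-4); substituting y = 0 gives -1.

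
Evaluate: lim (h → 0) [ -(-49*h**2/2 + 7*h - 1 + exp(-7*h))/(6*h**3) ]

343/36

Direct substitution gives 0/0.
Apply L'Hôpital: lim (-49*h + 7 - 7*e^(-7*h))/(-18*h^2), still 0/0.
Apply L'Hôpital: lim (-49 + 49*e^(-7*h))/(-36*h), still 0/0.
After 3 applications of L'Hôpital's rule the quotient is (-343*e^(-7*h))/(-36); substituting h = 0 gives 343/36.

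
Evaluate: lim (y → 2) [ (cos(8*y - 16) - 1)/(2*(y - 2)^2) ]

Direct substitution gives 0/0.
Apply L'Hôpital: lim (-8*sin(8*y - 16))/(4*y - 8), still 0/0.
After 2 applications of L'Hôpital's rule the quotient is (-64*cos(8*y - 16))/(4); substituting y = 2 gives -16.

-16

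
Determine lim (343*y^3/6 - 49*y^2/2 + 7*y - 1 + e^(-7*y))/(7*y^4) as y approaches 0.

Direct substitution gives 0/0.
Apply L'Hôpital: lim (343*y^2/2 - 49*y + 7 - 7*e^(-7*y))/(28*y^3), still 0/0.
Apply L'Hôpital: lim (343*y - 49 + 49*e^(-7*y))/(84*y^2), still 0/0.
Apply L'Hôpital: lim (343 - 343*e^(-7*y))/(168*y), still 0/0.
After 4 applications of L'Hôpital's rule the quotient is (2401*e^(-7*y))/(168); substituting y = 0 gives 343/24.

343/24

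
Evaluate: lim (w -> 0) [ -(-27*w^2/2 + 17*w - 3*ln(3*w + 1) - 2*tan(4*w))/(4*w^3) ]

Substitution gives 0/0; apply L'Hôpital's rule 3 times.
After differentiating numerator and denominator 3 times the quotient is (-512*tan(4*w)^2/cos(4*w)^2 - 256/cos(4*w)^4 - 162/(3*w + 1)^3)/(-24); at w = 0 this is 209/12.

209/12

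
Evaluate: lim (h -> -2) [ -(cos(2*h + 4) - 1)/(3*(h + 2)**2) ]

2/3

Direct substitution gives 0/0.
Apply L'Hôpital: lim (-2*sin(2*h + 4))/(-6*h - 12), still 0/0.
After 2 applications of L'Hôpital's rule the quotient is (-4*cos(2*h + 4))/(-6); substituting h = -2 gives 2/3.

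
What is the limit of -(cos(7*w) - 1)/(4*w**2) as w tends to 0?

Direct substitution gives 0/0.
Apply L'Hôpital: lim (-7*sin(7*w))/(-8*w), still 0/0.
After 2 applications of L'Hôpital's rule the quotient is (-49*cos(7*w))/(-8); substituting w = 0 gives 49/8.

49/8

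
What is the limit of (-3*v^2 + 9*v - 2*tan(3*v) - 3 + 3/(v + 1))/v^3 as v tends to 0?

Substitution gives 0/0 (the numerator vanishes to order 3).
Expand each term to order v^3: the coefficient of v^3 in 3·1/(1 + v) is -3 and in -2·tan(3v) is -18.
Lower-order terms cancel with the polynomial part, so the numerator is (-21)·v^3 + o(v^3), and the limit is (-21)/(1) = -21.

-21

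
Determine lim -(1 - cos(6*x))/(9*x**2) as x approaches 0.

Substitution gives 0/0.
Use (1 − cos u)/u² → 1/2 with u = 6x: the limit is 6²/(2·(-9)) = -2.

-2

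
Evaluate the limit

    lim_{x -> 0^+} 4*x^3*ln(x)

This is a 0·(−∞) form. Rewrite as 4·ln(x) / x^(−3) and apply L'Hôpital:
the derivative quotient is 4·(1/x) / (−3·x^(−4)) = (-4/3)·x^3 → 0.

0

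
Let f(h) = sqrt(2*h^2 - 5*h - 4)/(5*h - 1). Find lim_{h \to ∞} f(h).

√(2)/5

For large |h|, √(2*h^2 - 5*h - 4) ≈ √2·|h| and the denominator ≈ 5h.
Since h → +∞, |h| = h, giving √2/(5) = √(2)/5.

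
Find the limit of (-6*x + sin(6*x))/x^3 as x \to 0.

Direct substitution gives 0/0.
Apply L'Hôpital: lim (6*cos(6*x) - 6)/(3*x^2), still 0/0.
Apply L'Hôpital: lim (-36*sin(6*x))/(6*x), still 0/0.
After 3 applications of L'Hôpital's rule the quotient is (-216*cos(6*x))/(6); substituting x = 0 gives -36.

-36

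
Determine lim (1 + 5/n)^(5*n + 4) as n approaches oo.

The base → 1 and the exponent → ∞: a 1^∞ form.
Take logarithms: (5n + 4)·ln(1 + 5/n). Since ln(1+u) ~ u for small u, this behaves like (5n)·(5/n) → 25.
So the limit is e^(25).

e^(25)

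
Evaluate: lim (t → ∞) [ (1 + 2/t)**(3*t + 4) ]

The base → 1 and the exponent → ∞: a 1^∞ form.
Take logarithms: (3t + 4)·ln(1 + 2/t). Since ln(1+u) ~ u for small u, this behaves like (3t)·(2/t) → 6.
So the limit is e^(6).

e^(6)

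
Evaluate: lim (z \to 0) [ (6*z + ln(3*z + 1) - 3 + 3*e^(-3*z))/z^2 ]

Substitution gives 0/0 (the numerator vanishes to order 2).
Expand each term to order z^2: the coefficient of z^2 in ln(1 + 3z) is -9/2 and in 3·e^(-3z) is 27/2.
Lower-order terms cancel with the polynomial part, so the numerator is (9)·z^2 + o(z^2), and the limit is (9)/(1) = 9.

9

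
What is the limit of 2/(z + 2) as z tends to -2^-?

-∞

As z → -2⁻, (z + 2) → 0⁻, so (z + 2)^1 → 0⁻ and 2/(z + 2)^1 → -∞.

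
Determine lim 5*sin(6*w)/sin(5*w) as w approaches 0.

6

Substitution gives 0/0.
Divide numerator and denominator by w: sin(6w)/w → 6 and sin(5w)/w → 5, so the limit is 5·6/5 = 6.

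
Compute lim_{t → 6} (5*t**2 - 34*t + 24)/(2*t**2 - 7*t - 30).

26/17

Since t = 6 makes numerator and denominator zero, (t - 6) divides both.
Cancelling it gives (5*t - 4)/(2*t + 5); now plug in t = 6 to get 26/17.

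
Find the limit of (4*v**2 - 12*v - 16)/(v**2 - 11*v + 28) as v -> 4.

-20/3

At v = 4 both the top and bottom vanish — a removable singularity. Factoring out (v - 4) from each leaves (4*v + 4)/(v - 7), which at v = 4 equals -20/3.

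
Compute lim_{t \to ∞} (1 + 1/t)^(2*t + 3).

The base → 1 and the exponent → ∞: a 1^∞ form.
Take logarithms: (2t + 3)·ln(1 + 1/t). Since ln(1+u) ~ u for small u, this behaves like (2t)·(1/t) → 2.
So the limit is e^(2).

e^(2)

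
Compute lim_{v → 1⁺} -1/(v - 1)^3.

As v → 1⁺, (v - 1) → 0⁺, so (v - 1)^3 → 0⁺ and -1/(v - 1)^3 → -∞.

-∞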